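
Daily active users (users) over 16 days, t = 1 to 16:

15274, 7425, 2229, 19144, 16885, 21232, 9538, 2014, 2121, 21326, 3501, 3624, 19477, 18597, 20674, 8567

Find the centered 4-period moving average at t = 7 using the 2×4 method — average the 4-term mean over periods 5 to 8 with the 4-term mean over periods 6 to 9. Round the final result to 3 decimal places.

10571.750

Sum over 5–8: 16885 + 21232 + 9538 + 2014 = 49669
Sum over 6–9: 21232 + 9538 + 2014 + 2121 = 34905
CMA at t=7 = (49669 + 34905) / (2·4) = 84574 / 8 = 10571.750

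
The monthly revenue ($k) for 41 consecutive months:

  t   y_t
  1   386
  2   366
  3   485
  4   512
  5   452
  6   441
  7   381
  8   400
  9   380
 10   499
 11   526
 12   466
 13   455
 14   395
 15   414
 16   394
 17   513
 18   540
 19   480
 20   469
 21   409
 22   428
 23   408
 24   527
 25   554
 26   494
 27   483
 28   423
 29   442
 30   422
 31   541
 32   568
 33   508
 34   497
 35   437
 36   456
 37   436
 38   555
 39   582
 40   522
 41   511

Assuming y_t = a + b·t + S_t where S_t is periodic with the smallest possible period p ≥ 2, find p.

7

First differences y_{t+1} − y_t: -20, 119, 27, -60, -11, -60, 19, -20, 119, 27, -60, -11, -60, 19, -20, 119, …
The difference pattern repeats every 7 terms and not for any smaller step, so p = 7.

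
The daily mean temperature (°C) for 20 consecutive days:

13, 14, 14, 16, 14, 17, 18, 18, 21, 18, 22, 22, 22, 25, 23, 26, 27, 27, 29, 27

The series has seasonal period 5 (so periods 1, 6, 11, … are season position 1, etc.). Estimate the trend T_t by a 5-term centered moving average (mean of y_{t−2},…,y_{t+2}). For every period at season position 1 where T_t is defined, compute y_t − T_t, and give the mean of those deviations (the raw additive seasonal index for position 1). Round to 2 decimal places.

Season position 1 occurs at t = 6, 11, 16 (where T_t is defined).
t=6: T_6 = 16.6000; y_6 − T_6 = 17 − 16.6000 = 0.4000
t=11: T_11 = 21.0000; y_11 − T_11 = 22 − 21.0000 = 1.0000
t=16: T_16 = 25.6000; y_16 − T_16 = 26 − 25.6000 = 0.4000
Mean deviation: (0.4000 + 1.0000 + 0.4000) / 3 = 0.60

0.60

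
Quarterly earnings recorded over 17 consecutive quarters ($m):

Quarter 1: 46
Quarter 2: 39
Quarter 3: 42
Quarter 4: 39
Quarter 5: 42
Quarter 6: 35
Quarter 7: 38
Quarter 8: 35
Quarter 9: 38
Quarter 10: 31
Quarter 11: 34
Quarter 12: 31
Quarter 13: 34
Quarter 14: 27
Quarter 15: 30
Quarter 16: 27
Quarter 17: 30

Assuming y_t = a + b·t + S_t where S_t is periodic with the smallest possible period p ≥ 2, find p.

First differences y_{t+1} − y_t: -7, 3, -3, 3, -7, 3, -3, 3, -7, 3, …
The difference pattern repeats every 4 terms and not for any smaller step, so p = 4.

4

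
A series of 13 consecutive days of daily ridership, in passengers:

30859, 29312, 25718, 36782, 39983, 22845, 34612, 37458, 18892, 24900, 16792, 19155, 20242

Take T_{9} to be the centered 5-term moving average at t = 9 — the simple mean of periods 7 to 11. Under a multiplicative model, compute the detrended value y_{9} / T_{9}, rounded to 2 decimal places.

0.71

Trend T_9 = (34612 + 37458 + 18892 + 24900 + 16792) / 5 = 132654/5 = 26530.8000
Ratio to trend: 18892 / 26530.8000 = 0.71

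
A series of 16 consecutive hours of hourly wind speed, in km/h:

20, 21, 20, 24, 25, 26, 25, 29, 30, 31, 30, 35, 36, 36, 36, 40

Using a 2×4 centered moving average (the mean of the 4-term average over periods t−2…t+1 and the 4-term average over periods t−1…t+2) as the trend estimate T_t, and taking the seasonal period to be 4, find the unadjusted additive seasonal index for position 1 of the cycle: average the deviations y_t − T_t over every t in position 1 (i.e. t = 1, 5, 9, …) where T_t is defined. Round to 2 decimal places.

Season position 1 occurs at t = 5, 9, 13 (where T_t is defined).
t=5: T_5 = 24.3750; y_5 − T_5 = 25 − 24.3750 = 0.6250
t=9: T_9 = 29.3750; y_9 − T_9 = 30 − 29.3750 = 0.6250
t=13: T_13 = 35.0000; y_13 − T_13 = 36 − 35.0000 = 1.0000
Mean deviation: (0.6250 + 0.6250 + 1.0000) / 3 = 0.75

0.75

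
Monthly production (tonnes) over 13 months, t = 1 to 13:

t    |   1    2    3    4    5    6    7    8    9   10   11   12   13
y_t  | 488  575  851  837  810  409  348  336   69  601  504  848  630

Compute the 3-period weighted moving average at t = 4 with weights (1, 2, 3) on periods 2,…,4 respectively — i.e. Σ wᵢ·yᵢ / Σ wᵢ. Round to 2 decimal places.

798.00

Weighted sum: 1·575 + 2·851 + 3·837 = 575 + 1702 + 2511 = 4788
Weight total: 1 + 2 + 3 = 6
WMA = 4788 / 6 = 798.00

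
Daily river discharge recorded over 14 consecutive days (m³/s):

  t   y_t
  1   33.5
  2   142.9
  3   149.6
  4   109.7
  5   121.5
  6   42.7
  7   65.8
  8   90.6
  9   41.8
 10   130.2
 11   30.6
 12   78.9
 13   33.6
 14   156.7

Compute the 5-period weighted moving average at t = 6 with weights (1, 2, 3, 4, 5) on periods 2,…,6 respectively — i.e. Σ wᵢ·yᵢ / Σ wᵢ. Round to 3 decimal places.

98.047

Weighted sum: 1·142.9 + 2·149.6 + 3·109.7 + 4·121.5 + 5·42.7 = 142.9 + 299.2 + 329.1 + 486.0 + 213.5 = 1470.7
Weight total: 1 + 2 + 3 + 4 + 5 = 15
WMA = 1470.7 / 15 = 98.047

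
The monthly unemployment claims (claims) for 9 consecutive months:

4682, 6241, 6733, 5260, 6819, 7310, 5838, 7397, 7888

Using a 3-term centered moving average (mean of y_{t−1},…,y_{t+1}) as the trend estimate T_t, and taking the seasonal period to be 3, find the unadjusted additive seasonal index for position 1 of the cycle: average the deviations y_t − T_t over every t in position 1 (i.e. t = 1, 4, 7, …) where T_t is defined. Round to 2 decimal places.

-1010.50

Season position 1 occurs at t = 4, 7 (where T_t is defined).
t=4: T_4 = 6270.6667; y_4 − T_4 = 5260 − 6270.6667 = -1010.6667
t=7: T_7 = 6848.3333; y_7 − T_7 = 5838 − 6848.3333 = -1010.3333
Mean deviation: (-1010.6667 + -1010.3333) / 2 = -1010.50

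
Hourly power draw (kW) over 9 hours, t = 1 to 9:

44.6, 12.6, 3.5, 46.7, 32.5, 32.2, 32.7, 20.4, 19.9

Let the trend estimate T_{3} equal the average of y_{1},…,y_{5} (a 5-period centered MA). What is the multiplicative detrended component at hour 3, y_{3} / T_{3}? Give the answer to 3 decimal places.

0.125

Trend T_3 = (44.6 + 12.6 + 3.5 + 46.7 + 32.5) / 5 = 139.9/5 = 27.98000
Ratio to trend: 3.5 / 27.98000 = 0.125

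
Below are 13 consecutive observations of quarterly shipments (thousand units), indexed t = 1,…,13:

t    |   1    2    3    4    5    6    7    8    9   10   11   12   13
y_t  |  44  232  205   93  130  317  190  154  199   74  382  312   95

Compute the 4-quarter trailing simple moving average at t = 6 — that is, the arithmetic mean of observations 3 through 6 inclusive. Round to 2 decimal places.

Sum of periods 3–6: 205 + 93 + 130 + 317 = 745
Divide by 4: 745 / 4 = 186.25

186.25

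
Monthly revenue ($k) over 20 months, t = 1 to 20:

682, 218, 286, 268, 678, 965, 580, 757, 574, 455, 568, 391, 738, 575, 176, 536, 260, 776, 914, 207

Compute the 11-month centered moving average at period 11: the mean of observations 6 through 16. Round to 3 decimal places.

Sum of periods 6–16: 965 + 580 + 757 + 574 + 455 + 568 + 391 + 738 + 575 + 176 + 536 = 6315
Divide by 11: 6315 / 11 = 574.091

574.091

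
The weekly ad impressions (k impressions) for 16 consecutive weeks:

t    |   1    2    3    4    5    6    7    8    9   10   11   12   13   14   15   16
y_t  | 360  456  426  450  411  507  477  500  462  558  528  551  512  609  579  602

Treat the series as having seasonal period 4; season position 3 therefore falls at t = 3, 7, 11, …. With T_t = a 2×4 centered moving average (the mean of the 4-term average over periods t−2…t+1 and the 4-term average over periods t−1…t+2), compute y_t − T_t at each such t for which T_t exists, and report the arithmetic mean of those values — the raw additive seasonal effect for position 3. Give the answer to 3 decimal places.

Season position 3 occurs at t = 3, 7, 11 (where T_t is defined).
t=3: T_3 = 429.37500; y_3 − T_3 = 426 − 429.37500 = -3.37500
t=7: T_7 = 480.12500; y_7 − T_7 = 477 − 480.12500 = -3.12500
t=11: T_11 = 531.00000; y_11 − T_11 = 528 − 531.00000 = -3.00000
Mean deviation: (-3.37500 + -3.12500 + -3.00000) / 3 = -3.167

-3.167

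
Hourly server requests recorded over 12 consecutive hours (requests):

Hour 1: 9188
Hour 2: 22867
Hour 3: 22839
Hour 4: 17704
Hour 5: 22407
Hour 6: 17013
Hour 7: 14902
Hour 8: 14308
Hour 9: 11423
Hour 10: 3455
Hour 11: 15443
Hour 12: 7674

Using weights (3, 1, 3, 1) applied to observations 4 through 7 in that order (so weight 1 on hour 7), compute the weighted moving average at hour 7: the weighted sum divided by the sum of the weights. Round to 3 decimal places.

17682.500

Weighted sum: 3·17704 + 1·22407 + 3·17013 + 1·14902 = 53112 + 22407 + 51039 + 14902 = 141460
Weight total: 3 + 1 + 3 + 1 = 8
WMA = 141460 / 8 = 17682.500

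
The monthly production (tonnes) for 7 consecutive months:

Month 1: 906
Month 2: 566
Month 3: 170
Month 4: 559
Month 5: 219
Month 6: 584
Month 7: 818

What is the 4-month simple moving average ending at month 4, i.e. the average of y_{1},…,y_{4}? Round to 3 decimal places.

550.250

Sum of periods 1–4: 906 + 566 + 170 + 559 = 2201
Divide by 4: 2201 / 4 = 550.250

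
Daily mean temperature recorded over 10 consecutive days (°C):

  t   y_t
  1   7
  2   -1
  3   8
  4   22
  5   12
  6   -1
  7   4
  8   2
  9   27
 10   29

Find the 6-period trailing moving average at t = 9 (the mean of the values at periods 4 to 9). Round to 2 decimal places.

11.00

Sum of periods 4–9: 22 + 12 + (-1) + 4 + 2 + 27 = 66
Divide by 6: 66 / 6 = 11.00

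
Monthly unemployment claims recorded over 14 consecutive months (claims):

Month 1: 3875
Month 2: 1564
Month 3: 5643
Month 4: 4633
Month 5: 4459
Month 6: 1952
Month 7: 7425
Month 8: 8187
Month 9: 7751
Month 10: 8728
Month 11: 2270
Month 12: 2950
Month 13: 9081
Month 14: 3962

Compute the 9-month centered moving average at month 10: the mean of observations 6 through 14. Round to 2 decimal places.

5811.78

Sum of periods 6–14: 1952 + 7425 + 8187 + 7751 + 8728 + 2270 + 2950 + 9081 + 3962 = 52306
Divide by 9: 52306 / 9 = 5811.78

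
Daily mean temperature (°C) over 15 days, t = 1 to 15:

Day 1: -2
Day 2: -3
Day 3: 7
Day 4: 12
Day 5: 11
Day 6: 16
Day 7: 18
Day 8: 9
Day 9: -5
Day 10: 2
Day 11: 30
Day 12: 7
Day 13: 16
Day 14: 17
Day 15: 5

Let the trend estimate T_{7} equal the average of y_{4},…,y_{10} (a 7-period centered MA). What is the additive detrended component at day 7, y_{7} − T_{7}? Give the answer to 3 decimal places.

9.000

Trend T_7 = (12 + 11 + 16 + 18 + 9 + (-5) + 2) / 7 = 63/7 = 9.00000
Detrended value: 18 − 9.00000 = 9.000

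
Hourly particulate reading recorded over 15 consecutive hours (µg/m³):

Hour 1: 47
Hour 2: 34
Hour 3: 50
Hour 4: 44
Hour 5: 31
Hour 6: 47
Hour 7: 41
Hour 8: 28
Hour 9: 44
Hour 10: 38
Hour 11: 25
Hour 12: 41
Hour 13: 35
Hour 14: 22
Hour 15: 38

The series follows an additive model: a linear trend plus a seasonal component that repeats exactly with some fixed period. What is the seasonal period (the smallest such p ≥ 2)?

3

First differences y_{t+1} − y_t: -13, 16, -6, -13, 16, -6, -13, 16, …
The difference pattern repeats every 3 terms and not for any smaller step, so p = 3.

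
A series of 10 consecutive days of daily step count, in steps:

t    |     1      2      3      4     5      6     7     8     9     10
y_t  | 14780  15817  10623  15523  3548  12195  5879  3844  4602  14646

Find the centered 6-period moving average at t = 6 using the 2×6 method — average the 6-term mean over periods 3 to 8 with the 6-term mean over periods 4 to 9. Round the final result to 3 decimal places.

Sum over 3–8: 10623 + 15523 + 3548 + 12195 + 5879 + 3844 = 51612
Sum over 4–9: 15523 + 3548 + 12195 + 5879 + 3844 + 4602 = 45591
CMA at t=6 = (51612 + 45591) / (2·6) = 97203 / 12 = 8100.250

8100.250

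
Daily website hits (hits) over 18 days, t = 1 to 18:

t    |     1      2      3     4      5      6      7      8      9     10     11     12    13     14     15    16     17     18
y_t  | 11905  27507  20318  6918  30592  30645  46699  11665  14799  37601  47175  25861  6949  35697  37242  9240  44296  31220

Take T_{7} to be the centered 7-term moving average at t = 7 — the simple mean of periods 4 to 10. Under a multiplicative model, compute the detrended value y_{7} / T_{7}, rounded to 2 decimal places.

Trend T_7 = (6918 + 30592 + 30645 + 46699 + 11665 + 14799 + 37601) / 7 = 178919/7 = 25559.8571
Ratio to trend: 46699 / 25559.8571 = 1.83

1.83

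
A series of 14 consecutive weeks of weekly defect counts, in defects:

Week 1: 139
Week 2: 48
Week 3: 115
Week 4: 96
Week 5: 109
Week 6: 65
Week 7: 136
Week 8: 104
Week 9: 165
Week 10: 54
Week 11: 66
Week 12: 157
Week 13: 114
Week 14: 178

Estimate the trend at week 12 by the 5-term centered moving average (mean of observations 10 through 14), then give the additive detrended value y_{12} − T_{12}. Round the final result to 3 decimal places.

43.200

Trend T_12 = (54 + 66 + 157 + 114 + 178) / 5 = 569/5 = 113.80000
Detrended value: 157 − 113.80000 = 43.200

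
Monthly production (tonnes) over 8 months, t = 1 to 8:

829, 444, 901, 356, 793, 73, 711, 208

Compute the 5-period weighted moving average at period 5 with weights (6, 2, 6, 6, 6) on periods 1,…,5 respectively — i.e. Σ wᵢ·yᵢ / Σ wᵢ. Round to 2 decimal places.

Weighted sum: 6·829 + 2·444 + 6·901 + 6·356 + 6·793 = 4974 + 888 + 5406 + 2136 + 4758 = 18162
Weight total: 6 + 2 + 6 + 6 + 6 = 26
WMA = 18162 / 26 = 698.54

698.54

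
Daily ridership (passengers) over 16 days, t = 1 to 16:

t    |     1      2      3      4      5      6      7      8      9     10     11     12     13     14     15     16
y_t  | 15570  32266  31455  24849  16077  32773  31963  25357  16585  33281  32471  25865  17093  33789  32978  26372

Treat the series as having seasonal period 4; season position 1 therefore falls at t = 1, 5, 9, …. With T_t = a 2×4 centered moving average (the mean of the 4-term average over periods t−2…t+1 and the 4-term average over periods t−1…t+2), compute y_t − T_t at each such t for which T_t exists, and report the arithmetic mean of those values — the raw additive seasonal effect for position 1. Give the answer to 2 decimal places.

Season position 1 occurs at t = 5, 9, 13 (where T_t is defined).
t=5: T_5 = 26352.0000; y_5 − T_5 = 16077 − 26352.0000 = -10275.0000
t=9: T_9 = 26860.0000; y_9 − T_9 = 16585 − 26860.0000 = -10275.0000
t=13: T_13 = 27367.8750; y_13 − T_13 = 17093 − 27367.8750 = -10274.8750
Mean deviation: (-10275.0000 + -10275.0000 + -10274.8750) / 3 = -10274.96

-10274.96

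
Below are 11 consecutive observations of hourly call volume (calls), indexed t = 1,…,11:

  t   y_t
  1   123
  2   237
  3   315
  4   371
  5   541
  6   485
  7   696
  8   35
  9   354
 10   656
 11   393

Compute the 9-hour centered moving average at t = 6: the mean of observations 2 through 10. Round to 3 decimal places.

Sum of periods 2–10: 237 + 315 + 371 + 541 + 485 + 696 + 35 + 354 + 656 = 3690
Divide by 9: 3690 / 9 = 410.000

410.000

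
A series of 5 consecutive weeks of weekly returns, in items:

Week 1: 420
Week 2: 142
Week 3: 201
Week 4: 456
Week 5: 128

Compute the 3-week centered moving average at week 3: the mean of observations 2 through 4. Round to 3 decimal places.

Sum of periods 2–4: 142 + 201 + 456 = 799
Divide by 3: 799 / 3 = 266.333

266.333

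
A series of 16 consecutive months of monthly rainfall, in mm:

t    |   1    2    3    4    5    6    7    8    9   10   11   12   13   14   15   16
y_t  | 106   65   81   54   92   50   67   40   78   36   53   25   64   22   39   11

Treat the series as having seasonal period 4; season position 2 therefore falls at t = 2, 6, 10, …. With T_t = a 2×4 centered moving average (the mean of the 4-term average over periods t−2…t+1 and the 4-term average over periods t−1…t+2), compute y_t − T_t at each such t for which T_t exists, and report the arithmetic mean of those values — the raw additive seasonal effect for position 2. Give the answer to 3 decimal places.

Season position 2 occurs at t = 6, 10, 14 (where T_t is defined).
t=6: T_6 = 64.00000; y_6 − T_6 = 50 − 64.00000 = -14.00000
t=10: T_10 = 49.87500; y_10 − T_10 = 36 − 49.87500 = -13.87500
t=14: T_14 = 35.75000; y_14 − T_14 = 22 − 35.75000 = -13.75000
Mean deviation: (-14.00000 + -13.87500 + -13.75000) / 3 = -13.875

-13.875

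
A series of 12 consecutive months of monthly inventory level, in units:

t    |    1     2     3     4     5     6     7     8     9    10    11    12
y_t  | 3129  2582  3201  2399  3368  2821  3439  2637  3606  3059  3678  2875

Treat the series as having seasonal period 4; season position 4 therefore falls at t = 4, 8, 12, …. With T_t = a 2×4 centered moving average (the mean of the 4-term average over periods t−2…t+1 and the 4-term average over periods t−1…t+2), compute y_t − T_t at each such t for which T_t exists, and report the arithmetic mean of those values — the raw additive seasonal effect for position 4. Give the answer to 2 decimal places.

Season position 4 occurs at t = 4, 8 (where T_t is defined).
t=4: T_4 = 2917.3750; y_4 − T_4 = 2399 − 2917.3750 = -518.3750
t=8: T_8 = 3155.5000; y_8 − T_8 = 2637 − 3155.5000 = -518.5000
Mean deviation: (-518.3750 + -518.5000) / 2 = -518.44

-518.44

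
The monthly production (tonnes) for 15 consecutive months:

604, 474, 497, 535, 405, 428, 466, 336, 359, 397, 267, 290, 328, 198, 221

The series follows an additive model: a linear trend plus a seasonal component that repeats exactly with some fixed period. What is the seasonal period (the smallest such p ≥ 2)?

First differences y_{t+1} − y_t: -130, 23, 38, -130, 23, 38, -130, 23, …
The difference pattern repeats every 3 terms and not for any smaller step, so p = 3.

3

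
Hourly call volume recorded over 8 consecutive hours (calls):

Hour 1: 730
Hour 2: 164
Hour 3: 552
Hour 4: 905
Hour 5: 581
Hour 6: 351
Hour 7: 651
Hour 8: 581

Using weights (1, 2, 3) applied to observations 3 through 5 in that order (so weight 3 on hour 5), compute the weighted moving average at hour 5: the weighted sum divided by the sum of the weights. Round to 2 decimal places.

684.17

Weighted sum: 1·552 + 2·905 + 3·581 = 552 + 1810 + 1743 = 4105
Weight total: 1 + 2 + 3 = 6
WMA = 4105 / 6 = 684.17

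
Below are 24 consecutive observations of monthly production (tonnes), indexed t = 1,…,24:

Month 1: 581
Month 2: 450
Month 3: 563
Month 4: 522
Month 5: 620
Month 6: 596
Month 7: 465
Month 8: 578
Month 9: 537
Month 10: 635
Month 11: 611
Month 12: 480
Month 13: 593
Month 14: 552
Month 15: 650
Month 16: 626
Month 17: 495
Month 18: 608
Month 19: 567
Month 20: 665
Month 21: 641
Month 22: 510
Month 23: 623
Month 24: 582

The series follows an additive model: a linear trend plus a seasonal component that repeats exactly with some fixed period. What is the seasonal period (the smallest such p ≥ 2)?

First differences y_{t+1} − y_t: -131, 113, -41, 98, -24, -131, 113, -41, 98, -24, -131, 113, …
The difference pattern repeats every 5 terms and not for any smaller step, so p = 5.

5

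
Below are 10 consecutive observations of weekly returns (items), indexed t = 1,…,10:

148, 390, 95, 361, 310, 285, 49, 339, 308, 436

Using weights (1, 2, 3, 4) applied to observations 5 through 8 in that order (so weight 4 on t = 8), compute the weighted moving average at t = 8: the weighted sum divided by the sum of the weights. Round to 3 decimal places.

238.300

Weighted sum: 1·310 + 2·285 + 3·49 + 4·339 = 310 + 570 + 147 + 1356 = 2383
Weight total: 1 + 2 + 3 + 4 = 10
WMA = 2383 / 10 = 238.300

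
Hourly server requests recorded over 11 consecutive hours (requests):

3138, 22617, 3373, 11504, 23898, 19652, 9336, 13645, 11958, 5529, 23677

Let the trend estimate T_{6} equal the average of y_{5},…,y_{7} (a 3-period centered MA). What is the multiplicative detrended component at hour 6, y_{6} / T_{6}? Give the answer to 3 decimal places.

1.115

Trend T_6 = (23898 + 19652 + 9336) / 3 = 52886/3 = 17628.66667
Ratio to trend: 19652 / 17628.66667 = 1.115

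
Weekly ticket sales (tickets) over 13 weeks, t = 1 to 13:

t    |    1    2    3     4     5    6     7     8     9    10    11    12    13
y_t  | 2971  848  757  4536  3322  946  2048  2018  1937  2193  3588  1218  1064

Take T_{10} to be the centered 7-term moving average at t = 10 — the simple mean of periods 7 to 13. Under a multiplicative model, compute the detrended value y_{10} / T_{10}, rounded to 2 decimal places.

1.09

Trend T_10 = (2048 + 2018 + 1937 + 2193 + 3588 + 1218 + 1064) / 7 = 14066/7 = 2009.4286
Ratio to trend: 2193 / 2009.4286 = 1.09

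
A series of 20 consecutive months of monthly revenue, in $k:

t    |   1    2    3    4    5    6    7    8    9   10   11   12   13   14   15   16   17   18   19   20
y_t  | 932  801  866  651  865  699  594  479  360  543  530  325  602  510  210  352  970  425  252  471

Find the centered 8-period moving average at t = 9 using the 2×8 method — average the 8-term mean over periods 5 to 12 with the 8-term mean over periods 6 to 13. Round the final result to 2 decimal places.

532.94

Sum over 5–12: 865 + 699 + 594 + 479 + 360 + 543 + 530 + 325 = 4395
Sum over 6–13: 699 + 594 + 479 + 360 + 543 + 530 + 325 + 602 = 4132
CMA at t=9 = (4395 + 4132) / (2·8) = 8527 / 16 = 532.94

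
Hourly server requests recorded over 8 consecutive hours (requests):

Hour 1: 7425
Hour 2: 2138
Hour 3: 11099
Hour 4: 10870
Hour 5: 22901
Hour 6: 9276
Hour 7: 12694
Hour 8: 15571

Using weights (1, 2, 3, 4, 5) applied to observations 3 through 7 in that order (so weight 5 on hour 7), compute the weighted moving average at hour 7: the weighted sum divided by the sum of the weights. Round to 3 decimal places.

Weighted sum: 1·11099 + 2·10870 + 3·22901 + 4·9276 + 5·12694 = 11099 + 21740 + 68703 + 37104 + 63470 = 202116
Weight total: 1 + 2 + 3 + 4 + 5 = 15
WMA = 202116 / 15 = 13474.400

13474.400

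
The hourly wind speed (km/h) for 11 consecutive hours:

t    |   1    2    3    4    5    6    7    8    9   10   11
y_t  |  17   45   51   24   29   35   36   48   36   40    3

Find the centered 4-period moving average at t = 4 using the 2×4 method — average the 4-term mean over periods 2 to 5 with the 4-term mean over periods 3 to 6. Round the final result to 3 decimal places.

36.000

Sum over 2–5: 45 + 51 + 24 + 29 = 149
Sum over 3–6: 51 + 24 + 29 + 35 = 139
CMA at t=4 = (149 + 139) / (2·4) = 288 / 8 = 36.000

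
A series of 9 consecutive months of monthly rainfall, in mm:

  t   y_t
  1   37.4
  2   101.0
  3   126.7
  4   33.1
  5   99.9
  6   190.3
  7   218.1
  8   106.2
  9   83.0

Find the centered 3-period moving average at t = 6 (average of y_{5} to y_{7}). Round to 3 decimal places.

Sum of periods 5–7: 99.9 + 190.3 + 218.1 = 508.3
Divide by 3: 508.3 / 3 = 169.433

169.433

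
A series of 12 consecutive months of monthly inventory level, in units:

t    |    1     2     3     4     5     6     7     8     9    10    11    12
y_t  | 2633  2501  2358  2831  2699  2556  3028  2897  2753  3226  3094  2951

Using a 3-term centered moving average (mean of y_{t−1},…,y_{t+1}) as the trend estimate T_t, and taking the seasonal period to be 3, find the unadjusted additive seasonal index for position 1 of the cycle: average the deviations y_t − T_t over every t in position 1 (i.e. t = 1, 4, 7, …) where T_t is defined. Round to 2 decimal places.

201.44

Season position 1 occurs at t = 4, 7, 10 (where T_t is defined).
t=4: T_4 = 2629.3333; y_4 − T_4 = 2831 − 2629.3333 = 201.6667
t=7: T_7 = 2827.0000; y_7 − T_7 = 3028 − 2827.0000 = 201.0000
t=10: T_10 = 3024.3333; y_10 − T_10 = 3226 − 3024.3333 = 201.6667
Mean deviation: (201.6667 + 201.0000 + 201.6667) / 3 = 201.44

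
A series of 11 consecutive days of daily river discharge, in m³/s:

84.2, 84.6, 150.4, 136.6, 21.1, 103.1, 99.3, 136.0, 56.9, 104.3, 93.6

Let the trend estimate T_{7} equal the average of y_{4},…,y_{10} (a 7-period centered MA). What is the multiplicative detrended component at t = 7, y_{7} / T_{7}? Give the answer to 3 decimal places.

Trend T_7 = (136.6 + 21.1 + 103.1 + 99.3 + 136.0 + 56.9 + 104.3) / 7 = 657.3/7 = 93.90000
Ratio to trend: 99.3 / 93.90000 = 1.058

1.058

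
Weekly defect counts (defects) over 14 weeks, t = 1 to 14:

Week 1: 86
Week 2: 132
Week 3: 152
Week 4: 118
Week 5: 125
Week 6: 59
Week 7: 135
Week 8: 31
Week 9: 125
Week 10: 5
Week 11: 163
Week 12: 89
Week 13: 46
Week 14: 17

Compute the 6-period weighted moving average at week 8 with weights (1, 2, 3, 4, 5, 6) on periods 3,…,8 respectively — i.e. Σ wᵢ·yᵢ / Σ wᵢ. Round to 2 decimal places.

88.57

Weighted sum: 1·152 + 2·118 + 3·125 + 4·59 + 5·135 + 6·31 = 152 + 236 + 375 + 236 + 675 + 186 = 1860
Weight total: 1 + 2 + 3 + 4 + 5 + 6 = 21
WMA = 1860 / 21 = 88.57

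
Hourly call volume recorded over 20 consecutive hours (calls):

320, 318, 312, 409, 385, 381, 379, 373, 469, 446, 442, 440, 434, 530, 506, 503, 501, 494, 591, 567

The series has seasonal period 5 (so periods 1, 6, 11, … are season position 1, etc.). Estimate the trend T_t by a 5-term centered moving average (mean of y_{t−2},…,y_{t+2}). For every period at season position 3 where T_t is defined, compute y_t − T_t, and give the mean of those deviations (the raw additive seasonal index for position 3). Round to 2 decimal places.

Season position 3 occurs at t = 3, 8, 13, 18 (where T_t is defined).
t=3: T_3 = 348.8000; y_3 − T_3 = 312 − 348.8000 = -36.8000
t=8: T_8 = 409.6000; y_8 − T_8 = 373 − 409.6000 = -36.6000
t=13: T_13 = 470.4000; y_13 − T_13 = 434 − 470.4000 = -36.4000
t=18: T_18 = 531.2000; y_18 − T_18 = 494 − 531.2000 = -37.2000
Mean deviation: (-36.8000 + -36.6000 + -36.4000 + -37.2000) / 4 = -36.75

-36.75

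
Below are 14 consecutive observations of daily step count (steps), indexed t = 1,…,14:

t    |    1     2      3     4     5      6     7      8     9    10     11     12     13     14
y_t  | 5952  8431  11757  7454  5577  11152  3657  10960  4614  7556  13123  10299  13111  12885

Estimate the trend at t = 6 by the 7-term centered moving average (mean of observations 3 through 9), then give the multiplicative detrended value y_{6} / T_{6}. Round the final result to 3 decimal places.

1.415

Trend T_6 = (11757 + 7454 + 5577 + 11152 + 3657 + 10960 + 4614) / 7 = 55171/7 = 7881.57143
Ratio to trend: 11152 / 7881.57143 = 1.415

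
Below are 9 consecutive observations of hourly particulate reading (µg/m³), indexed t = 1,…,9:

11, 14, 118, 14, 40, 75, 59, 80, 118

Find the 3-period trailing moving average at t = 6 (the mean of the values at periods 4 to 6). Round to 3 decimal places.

43.000

Sum of periods 4–6: 14 + 40 + 75 = 129
Divide by 3: 129 / 3 = 43.000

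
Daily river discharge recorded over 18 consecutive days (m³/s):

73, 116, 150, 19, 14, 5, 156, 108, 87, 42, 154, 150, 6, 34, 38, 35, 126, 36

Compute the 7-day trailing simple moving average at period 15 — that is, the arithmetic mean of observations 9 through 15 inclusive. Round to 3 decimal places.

73.000

Sum of periods 9–15: 87 + 42 + 154 + 150 + 6 + 34 + 38 = 511
Divide by 7: 511 / 7 = 73.000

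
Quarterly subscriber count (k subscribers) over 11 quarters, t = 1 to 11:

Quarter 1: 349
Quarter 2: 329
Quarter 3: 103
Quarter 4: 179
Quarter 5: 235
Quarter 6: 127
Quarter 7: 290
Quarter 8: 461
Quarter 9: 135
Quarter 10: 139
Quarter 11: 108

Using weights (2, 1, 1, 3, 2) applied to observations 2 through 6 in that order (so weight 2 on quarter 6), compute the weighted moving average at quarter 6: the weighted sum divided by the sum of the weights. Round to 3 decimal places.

211.000

Weighted sum: 2·329 + 1·103 + 1·179 + 3·235 + 2·127 = 658 + 103 + 179 + 705 + 254 = 1899
Weight total: 2 + 1 + 1 + 3 + 2 = 9
WMA = 1899 / 9 = 211.000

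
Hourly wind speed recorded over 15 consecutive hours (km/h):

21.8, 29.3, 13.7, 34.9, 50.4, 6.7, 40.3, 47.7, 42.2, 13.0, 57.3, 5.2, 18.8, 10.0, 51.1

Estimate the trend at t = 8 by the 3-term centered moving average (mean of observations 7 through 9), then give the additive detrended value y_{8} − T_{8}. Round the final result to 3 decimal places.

4.300

Trend T_8 = (40.3 + 47.7 + 42.2) / 3 = 130.2/3 = 43.40000
Detrended value: 47.7 − 43.40000 = 4.300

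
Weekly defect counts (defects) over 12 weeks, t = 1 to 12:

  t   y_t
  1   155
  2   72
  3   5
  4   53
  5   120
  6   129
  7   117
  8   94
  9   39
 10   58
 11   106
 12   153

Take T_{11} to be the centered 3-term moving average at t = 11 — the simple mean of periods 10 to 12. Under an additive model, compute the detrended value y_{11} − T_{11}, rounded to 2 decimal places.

0.33

Trend T_11 = (58 + 106 + 153) / 3 = 317/3 = 105.6667
Detrended value: 106 − 105.6667 = 0.33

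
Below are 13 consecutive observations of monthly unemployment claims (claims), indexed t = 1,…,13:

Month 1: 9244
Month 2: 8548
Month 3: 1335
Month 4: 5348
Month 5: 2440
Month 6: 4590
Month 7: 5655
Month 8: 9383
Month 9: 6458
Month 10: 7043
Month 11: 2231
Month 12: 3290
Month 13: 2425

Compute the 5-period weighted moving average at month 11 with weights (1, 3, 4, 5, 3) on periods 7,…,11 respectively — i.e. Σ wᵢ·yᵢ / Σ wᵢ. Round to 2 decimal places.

Weighted sum: 1·5655 + 3·9383 + 4·6458 + 5·7043 + 3·2231 = 5655 + 28149 + 25832 + 35215 + 6693 = 101544
Weight total: 1 + 3 + 4 + 5 + 3 = 16
WMA = 101544 / 16 = 6346.50

6346.50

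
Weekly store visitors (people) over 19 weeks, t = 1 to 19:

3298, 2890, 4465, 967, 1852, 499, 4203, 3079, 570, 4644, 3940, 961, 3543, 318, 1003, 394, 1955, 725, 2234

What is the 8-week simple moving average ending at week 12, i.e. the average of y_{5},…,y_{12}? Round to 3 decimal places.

2468.500

Sum of periods 5–12: 1852 + 499 + 4203 + 3079 + 570 + 4644 + 3940 + 961 = 19748
Divide by 8: 19748 / 8 = 2468.500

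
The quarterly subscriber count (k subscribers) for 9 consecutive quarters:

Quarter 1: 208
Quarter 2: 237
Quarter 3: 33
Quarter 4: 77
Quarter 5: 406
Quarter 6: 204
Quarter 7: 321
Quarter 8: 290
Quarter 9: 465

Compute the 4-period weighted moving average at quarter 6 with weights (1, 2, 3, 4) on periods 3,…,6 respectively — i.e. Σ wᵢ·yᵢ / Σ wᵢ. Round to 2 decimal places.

Weighted sum: 1·33 + 2·77 + 3·406 + 4·204 = 33 + 154 + 1218 + 816 = 2221
Weight total: 1 + 2 + 3 + 4 = 10
WMA = 2221 / 10 = 222.10

222.10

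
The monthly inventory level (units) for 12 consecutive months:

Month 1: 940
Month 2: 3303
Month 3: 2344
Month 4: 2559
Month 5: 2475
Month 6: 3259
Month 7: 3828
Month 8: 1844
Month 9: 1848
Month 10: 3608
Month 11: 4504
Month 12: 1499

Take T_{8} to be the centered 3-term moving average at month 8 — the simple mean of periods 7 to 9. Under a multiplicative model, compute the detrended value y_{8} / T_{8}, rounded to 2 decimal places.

Trend T_8 = (3828 + 1844 + 1848) / 3 = 7520/3 = 2506.6667
Ratio to trend: 1844 / 2506.6667 = 0.74

0.74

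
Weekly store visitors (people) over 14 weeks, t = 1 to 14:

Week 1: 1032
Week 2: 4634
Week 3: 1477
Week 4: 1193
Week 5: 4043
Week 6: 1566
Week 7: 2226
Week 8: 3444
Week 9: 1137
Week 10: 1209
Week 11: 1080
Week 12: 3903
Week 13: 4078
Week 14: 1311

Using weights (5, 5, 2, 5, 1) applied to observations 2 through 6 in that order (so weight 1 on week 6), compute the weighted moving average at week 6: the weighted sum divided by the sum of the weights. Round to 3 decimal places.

Weighted sum: 5·4634 + 5·1477 + 2·1193 + 5·4043 + 1·1566 = 23170 + 7385 + 2386 + 20215 + 1566 = 54722
Weight total: 5 + 5 + 2 + 5 + 1 = 18
WMA = 54722 / 18 = 3040.111

3040.111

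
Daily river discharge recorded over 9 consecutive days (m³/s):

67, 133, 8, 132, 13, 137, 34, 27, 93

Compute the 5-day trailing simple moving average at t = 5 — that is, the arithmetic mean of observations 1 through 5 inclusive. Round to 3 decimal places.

Sum of periods 1–5: 67 + 133 + 8 + 132 + 13 = 353
Divide by 5: 353 / 5 = 70.600

70.600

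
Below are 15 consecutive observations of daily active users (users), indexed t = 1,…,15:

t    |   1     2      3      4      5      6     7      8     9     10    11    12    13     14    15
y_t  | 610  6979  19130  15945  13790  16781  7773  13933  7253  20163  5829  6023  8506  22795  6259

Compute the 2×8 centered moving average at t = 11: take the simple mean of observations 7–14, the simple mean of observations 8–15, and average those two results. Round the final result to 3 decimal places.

Sum over 7–14: 7773 + 13933 + 7253 + 20163 + 5829 + 6023 + 8506 + 22795 = 92275
Sum over 8–15: 13933 + 7253 + 20163 + 5829 + 6023 + 8506 + 22795 + 6259 = 90761
CMA at t=11 = (92275 + 90761) / (2·8) = 183036 / 16 = 11439.750

11439.750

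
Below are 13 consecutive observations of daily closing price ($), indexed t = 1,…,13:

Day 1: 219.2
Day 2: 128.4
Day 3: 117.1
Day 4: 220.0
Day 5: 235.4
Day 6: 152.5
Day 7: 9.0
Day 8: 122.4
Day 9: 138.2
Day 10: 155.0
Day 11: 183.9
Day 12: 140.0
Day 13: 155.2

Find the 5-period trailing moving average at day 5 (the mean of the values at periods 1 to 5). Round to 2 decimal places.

Sum of periods 1–5: 219.2 + 128.4 + 117.1 + 220.0 + 235.4 = 920.1
Divide by 5: 920.1 / 5 = 184.02

184.02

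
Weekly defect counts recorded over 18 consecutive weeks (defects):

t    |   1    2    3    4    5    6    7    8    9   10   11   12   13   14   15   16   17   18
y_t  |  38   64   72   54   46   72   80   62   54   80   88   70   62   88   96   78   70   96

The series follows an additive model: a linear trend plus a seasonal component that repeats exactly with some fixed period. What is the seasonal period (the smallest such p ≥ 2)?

First differences y_{t+1} − y_t: 26, 8, -18, -8, 26, 8, -18, -8, 26, 8, …
The difference pattern repeats every 4 terms and not for any smaller step, so p = 4.

4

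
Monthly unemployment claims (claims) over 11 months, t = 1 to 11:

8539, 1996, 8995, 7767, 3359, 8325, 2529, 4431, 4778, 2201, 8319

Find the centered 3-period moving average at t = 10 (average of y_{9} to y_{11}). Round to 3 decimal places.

Sum of periods 9–11: 4778 + 2201 + 8319 = 15298
Divide by 3: 15298 / 3 = 5099.333

5099.333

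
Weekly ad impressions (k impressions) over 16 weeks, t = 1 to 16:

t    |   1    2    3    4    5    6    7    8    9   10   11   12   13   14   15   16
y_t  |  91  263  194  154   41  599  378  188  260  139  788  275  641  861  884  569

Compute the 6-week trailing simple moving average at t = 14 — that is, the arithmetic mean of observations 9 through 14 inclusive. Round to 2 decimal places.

Sum of periods 9–14: 260 + 139 + 788 + 275 + 641 + 861 = 2964
Divide by 6: 2964 / 6 = 494.00

494.00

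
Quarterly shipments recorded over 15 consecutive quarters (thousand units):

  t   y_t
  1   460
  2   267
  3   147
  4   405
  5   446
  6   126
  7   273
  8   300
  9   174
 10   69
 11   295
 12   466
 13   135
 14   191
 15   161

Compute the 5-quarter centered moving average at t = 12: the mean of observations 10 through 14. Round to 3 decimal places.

231.200

Sum of periods 10–14: 69 + 295 + 466 + 135 + 191 = 1156
Divide by 5: 1156 / 5 = 231.200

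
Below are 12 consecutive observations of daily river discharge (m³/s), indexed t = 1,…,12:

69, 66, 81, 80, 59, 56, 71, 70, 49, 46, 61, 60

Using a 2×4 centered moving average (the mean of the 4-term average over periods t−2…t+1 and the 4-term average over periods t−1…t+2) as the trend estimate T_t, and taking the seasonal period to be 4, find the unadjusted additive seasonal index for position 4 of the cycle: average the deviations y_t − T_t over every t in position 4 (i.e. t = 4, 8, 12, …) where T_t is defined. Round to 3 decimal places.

Season position 4 occurs at t = 4, 8 (where T_t is defined).
t=4: T_4 = 70.25000; y_4 − T_4 = 80 − 70.25000 = 9.75000
t=8: T_8 = 60.25000; y_8 − T_8 = 70 − 60.25000 = 9.75000
Mean deviation: (9.75000 + 9.75000) / 2 = 9.750

9.750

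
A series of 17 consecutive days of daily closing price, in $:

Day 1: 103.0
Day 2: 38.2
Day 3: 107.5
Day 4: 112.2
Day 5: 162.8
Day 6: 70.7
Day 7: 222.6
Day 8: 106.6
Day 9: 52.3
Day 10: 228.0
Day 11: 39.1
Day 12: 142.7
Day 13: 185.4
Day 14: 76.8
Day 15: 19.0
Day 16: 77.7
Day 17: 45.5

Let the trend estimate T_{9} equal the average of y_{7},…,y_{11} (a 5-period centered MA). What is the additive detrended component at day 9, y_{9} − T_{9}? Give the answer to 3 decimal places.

-77.420

Trend T_9 = (222.6 + 106.6 + 52.3 + 228.0 + 39.1) / 5 = 648.6/5 = 129.72000
Detrended value: 52.3 − 129.72000 = -77.420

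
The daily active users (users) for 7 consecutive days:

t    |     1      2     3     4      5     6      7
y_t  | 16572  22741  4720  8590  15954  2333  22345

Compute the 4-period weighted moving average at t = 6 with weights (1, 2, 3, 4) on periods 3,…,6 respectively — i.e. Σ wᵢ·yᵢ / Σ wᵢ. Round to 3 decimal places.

Weighted sum: 1·4720 + 2·8590 + 3·15954 + 4·2333 = 4720 + 17180 + 47862 + 9332 = 79094
Weight total: 1 + 2 + 3 + 4 = 10
WMA = 79094 / 10 = 7909.400

7909.400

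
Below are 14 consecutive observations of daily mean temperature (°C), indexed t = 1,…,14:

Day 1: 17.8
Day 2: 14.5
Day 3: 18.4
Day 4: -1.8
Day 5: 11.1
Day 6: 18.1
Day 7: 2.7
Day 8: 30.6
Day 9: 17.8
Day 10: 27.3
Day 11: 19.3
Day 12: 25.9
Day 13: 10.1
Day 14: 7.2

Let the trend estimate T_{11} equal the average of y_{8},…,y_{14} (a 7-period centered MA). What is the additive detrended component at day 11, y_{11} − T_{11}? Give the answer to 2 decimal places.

Trend T_11 = (30.6 + 17.8 + 27.3 + 19.3 + 25.9 + 10.1 + 7.2) / 7 = 138.2/7 = 19.7429
Detrended value: 19.3 − 19.7429 = -0.44

-0.44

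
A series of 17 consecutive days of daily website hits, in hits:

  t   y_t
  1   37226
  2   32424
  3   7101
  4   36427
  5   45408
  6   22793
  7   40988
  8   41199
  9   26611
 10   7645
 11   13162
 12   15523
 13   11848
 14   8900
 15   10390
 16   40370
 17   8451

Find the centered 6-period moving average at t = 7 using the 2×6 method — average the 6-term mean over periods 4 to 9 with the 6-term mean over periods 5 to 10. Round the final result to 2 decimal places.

Sum over 4–9: 36427 + 45408 + 22793 + 40988 + 41199 + 26611 = 213426
Sum over 5–10: 45408 + 22793 + 40988 + 41199 + 26611 + 7645 = 184644
CMA at t=7 = (213426 + 184644) / (2·6) = 398070 / 12 = 33172.50

33172.50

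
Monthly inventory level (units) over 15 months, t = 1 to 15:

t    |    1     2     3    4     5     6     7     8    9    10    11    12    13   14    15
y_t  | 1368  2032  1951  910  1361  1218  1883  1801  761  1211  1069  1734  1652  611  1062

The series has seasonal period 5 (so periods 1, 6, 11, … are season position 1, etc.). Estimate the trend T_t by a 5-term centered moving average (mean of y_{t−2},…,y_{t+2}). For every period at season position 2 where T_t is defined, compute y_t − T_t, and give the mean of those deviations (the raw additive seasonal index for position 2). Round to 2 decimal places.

Season position 2 occurs at t = 7, 12 (where T_t is defined).
t=7: T_7 = 1404.8000; y_7 − T_7 = 1883 − 1404.8000 = 478.2000
t=12: T_12 = 1255.4000; y_12 − T_12 = 1734 − 1255.4000 = 478.6000
Mean deviation: (478.2000 + 478.6000) / 2 = 478.40

478.40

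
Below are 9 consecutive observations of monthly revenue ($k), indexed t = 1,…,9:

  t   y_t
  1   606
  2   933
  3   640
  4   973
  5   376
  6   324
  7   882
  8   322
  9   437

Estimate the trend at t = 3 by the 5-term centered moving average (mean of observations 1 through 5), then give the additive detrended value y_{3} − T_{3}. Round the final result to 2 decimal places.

-65.60

Trend T_3 = (606 + 933 + 640 + 973 + 376) / 5 = 3528/5 = 705.6000
Detrended value: 640 − 705.6000 = -65.60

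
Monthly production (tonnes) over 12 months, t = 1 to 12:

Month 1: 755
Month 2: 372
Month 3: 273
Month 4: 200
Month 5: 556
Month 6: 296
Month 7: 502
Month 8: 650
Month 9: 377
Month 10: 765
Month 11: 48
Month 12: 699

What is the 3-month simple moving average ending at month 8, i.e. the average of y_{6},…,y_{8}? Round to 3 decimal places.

482.667

Sum of periods 6–8: 296 + 502 + 650 = 1448
Divide by 3: 1448 / 3 = 482.667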